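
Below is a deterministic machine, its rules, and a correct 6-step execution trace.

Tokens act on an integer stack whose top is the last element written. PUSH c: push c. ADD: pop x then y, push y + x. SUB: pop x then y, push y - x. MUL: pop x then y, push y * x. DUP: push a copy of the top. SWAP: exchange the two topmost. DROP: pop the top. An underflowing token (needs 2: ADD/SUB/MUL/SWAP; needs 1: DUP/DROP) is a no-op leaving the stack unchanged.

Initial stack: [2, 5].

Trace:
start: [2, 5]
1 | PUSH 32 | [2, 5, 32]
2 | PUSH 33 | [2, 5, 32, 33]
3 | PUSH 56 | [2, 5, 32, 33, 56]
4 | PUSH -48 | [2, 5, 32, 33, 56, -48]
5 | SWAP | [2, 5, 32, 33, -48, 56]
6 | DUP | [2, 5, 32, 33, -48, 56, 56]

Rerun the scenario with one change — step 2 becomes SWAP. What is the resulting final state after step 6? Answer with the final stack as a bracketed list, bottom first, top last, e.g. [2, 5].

(re-executing from step 2 with the substitution; state before step 2: [2, 5, 32])
2 | SWAP | [2, 32, 5]
3 | PUSH 56 | [2, 32, 5, 56]
4 | PUSH -48 | [2, 32, 5, 56, -48]
5 | SWAP | [2, 32, 5, -48, 56]
6 | DUP | [2, 32, 5, -48, 56, 56]

[2, 32, 5, -48, 56, 56]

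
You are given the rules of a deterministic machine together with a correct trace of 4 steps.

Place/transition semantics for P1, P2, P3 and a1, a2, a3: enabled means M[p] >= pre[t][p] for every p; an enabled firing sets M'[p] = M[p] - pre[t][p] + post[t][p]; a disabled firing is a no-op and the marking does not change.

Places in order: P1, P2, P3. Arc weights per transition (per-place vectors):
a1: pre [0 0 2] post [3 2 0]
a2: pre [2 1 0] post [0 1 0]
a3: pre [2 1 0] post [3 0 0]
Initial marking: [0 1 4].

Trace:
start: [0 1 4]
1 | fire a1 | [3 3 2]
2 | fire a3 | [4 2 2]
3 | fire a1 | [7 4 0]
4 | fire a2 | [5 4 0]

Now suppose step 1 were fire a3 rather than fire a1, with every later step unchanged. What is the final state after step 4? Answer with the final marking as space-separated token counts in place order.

1 3 2

(re-executing from step 1 with the substitution; state before step 1: [0 1 4])
1 | fire a3 | [0 1 4]
2 | fire a3 | [0 1 4]
3 | fire a1 | [3 3 2]
4 | fire a2 | [1 3 2]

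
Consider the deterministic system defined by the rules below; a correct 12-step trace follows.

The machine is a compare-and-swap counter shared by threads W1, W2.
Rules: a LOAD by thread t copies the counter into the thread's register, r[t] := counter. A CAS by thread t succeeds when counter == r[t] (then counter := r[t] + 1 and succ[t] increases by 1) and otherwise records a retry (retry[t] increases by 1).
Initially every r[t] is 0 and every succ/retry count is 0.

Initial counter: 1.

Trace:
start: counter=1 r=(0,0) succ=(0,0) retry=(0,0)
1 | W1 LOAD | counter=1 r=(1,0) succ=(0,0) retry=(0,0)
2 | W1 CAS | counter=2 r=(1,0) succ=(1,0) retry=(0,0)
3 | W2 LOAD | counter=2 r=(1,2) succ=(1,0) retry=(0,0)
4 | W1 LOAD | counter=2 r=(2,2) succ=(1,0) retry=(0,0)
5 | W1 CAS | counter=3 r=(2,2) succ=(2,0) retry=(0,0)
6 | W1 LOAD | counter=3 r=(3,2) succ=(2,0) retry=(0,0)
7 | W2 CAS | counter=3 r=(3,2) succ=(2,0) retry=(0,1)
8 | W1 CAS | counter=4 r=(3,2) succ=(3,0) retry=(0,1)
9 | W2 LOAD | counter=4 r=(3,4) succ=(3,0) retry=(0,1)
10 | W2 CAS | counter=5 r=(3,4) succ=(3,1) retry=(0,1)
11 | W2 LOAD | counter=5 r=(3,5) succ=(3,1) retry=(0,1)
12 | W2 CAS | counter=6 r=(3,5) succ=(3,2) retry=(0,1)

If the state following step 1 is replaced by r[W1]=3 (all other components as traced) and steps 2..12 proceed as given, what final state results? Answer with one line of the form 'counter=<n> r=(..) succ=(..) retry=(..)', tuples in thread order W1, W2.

counter=5 r=(2,4) succ=(2,2) retry=(1,1)

state after step 1 := counter=1 r=(3,0) succ=(0,0) retry=(0,0)
2 | W1 CAS | counter=1 r=(3,0) succ=(0,0) retry=(1,0)
3 | W2 LOAD | counter=1 r=(3,1) succ=(0,0) retry=(1,0)
4 | W1 LOAD | counter=1 r=(1,1) succ=(0,0) retry=(1,0)
5 | W1 CAS | counter=2 r=(1,1) succ=(1,0) retry=(1,0)
6 | W1 LOAD | counter=2 r=(2,1) succ=(1,0) retry=(1,0)
7 | W2 CAS | counter=2 r=(2,1) succ=(1,0) retry=(1,1)
8 | W1 CAS | counter=3 r=(2,1) succ=(2,0) retry=(1,1)
9 | W2 LOAD | counter=3 r=(2,3) succ=(2,0) retry=(1,1)
10 | W2 CAS | counter=4 r=(2,3) succ=(2,1) retry=(1,1)
11 | W2 LOAD | counter=4 r=(2,4) succ=(2,1) retry=(1,1)
12 | W2 CAS | counter=5 r=(2,4) succ=(2,2) retry=(1,1)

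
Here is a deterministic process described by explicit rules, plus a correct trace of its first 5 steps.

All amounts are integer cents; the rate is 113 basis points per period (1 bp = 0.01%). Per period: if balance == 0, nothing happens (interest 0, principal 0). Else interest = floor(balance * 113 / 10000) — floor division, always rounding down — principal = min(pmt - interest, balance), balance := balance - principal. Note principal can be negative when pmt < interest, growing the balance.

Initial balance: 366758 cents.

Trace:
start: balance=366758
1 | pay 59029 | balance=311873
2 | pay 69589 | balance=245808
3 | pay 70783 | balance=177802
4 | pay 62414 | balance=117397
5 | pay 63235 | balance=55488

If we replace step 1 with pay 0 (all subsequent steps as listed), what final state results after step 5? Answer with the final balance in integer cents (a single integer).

(re-executing from step 1 with the substitution; state before step 1: balance=366758)
1 | pay 0 | balance=370902
2 | pay 69589 | balance=305504
3 | pay 70783 | balance=238173
4 | pay 62414 | balance=178450
5 | pay 63235 | balance=117231

117231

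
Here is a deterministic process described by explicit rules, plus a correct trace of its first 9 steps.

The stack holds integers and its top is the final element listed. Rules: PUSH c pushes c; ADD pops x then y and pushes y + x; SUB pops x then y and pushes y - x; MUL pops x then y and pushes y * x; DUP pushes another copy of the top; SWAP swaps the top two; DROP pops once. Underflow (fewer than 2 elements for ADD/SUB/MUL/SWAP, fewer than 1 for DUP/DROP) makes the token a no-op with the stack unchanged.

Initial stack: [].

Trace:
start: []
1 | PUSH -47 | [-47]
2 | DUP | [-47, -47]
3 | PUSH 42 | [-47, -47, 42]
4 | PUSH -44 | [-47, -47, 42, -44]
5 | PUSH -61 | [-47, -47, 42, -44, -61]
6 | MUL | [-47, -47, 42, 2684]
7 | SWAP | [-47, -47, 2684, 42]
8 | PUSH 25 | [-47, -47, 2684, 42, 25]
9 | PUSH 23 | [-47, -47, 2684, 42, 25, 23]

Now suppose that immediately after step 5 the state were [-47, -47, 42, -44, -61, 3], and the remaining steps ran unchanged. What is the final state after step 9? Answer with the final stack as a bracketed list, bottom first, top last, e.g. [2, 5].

[-47, -47, 42, -183, -44, 25, 23]

state after step 5 := [-47, -47, 42, -44, -61, 3]
6 | MUL | [-47, -47, 42, -44, -183]
7 | SWAP | [-47, -47, 42, -183, -44]
8 | PUSH 25 | [-47, -47, 42, -183, -44, 25]
9 | PUSH 23 | [-47, -47, 42, -183, -44, 25, 23]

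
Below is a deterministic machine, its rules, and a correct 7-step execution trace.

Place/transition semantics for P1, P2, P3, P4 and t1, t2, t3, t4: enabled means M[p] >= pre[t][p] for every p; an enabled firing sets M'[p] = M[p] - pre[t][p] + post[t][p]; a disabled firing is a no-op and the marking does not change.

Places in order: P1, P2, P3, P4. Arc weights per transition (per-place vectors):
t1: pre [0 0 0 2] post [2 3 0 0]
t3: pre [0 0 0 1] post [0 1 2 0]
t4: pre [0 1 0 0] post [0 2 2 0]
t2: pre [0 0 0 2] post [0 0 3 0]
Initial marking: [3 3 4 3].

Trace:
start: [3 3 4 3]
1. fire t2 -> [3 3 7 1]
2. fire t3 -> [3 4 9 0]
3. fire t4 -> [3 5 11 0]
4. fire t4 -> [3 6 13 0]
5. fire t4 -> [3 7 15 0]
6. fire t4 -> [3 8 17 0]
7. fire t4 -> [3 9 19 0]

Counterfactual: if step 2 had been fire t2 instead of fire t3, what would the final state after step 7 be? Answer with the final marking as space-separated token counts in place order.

(re-executing from step 2 with the substitution; state before step 2: [3 3 7 1])
2. fire t2 -> [3 3 7 1]
3. fire t4 -> [3 4 9 1]
4. fire t4 -> [3 5 11 1]
5. fire t4 -> [3 6 13 1]
6. fire t4 -> [3 7 15 1]
7. fire t4 -> [3 8 17 1]

3 8 17 1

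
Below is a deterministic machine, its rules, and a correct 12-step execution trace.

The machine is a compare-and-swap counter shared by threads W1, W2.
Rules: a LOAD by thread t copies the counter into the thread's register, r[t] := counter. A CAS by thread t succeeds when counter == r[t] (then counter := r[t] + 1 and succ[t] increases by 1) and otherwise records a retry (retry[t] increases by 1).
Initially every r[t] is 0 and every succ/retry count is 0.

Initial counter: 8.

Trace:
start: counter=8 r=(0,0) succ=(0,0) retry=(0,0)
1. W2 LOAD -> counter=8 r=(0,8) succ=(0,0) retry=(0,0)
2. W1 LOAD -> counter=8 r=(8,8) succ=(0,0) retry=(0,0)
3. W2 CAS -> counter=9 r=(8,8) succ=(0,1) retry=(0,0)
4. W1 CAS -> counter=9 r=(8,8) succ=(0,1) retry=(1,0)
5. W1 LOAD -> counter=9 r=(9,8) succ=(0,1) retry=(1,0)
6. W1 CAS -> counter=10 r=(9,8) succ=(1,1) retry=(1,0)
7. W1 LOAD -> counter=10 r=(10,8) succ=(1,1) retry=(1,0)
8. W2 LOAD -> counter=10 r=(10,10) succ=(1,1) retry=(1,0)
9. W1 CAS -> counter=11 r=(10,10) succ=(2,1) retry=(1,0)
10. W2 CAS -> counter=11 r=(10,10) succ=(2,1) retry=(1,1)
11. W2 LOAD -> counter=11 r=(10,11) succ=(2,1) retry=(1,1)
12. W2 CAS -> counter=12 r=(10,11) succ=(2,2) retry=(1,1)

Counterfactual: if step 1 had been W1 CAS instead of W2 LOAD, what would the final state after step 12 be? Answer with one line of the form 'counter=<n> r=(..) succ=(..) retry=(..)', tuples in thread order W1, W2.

(re-executing from step 1 with the substitution; state before step 1: counter=8 r=(0,0) succ=(0,0) retry=(0,0))
1. W1 CAS -> counter=8 r=(0,0) succ=(0,0) retry=(1,0)
2. W1 LOAD -> counter=8 r=(8,0) succ=(0,0) retry=(1,0)
3. W2 CAS -> counter=8 r=(8,0) succ=(0,0) retry=(1,1)
4. W1 CAS -> counter=9 r=(8,0) succ=(1,0) retry=(1,1)
5. W1 LOAD -> counter=9 r=(9,0) succ=(1,0) retry=(1,1)
6. W1 CAS -> counter=10 r=(9,0) succ=(2,0) retry=(1,1)
7. W1 LOAD -> counter=10 r=(10,0) succ=(2,0) retry=(1,1)
8. W2 LOAD -> counter=10 r=(10,10) succ=(2,0) retry=(1,1)
9. W1 CAS -> counter=11 r=(10,10) succ=(3,0) retry=(1,1)
10. W2 CAS -> counter=11 r=(10,10) succ=(3,0) retry=(1,2)
11. W2 LOAD -> counter=11 r=(10,11) succ=(3,0) retry=(1,2)
12. W2 CAS -> counter=12 r=(10,11) succ=(3,1) retry=(1,2)

counter=12 r=(10,11) succ=(3,1) retry=(1,2)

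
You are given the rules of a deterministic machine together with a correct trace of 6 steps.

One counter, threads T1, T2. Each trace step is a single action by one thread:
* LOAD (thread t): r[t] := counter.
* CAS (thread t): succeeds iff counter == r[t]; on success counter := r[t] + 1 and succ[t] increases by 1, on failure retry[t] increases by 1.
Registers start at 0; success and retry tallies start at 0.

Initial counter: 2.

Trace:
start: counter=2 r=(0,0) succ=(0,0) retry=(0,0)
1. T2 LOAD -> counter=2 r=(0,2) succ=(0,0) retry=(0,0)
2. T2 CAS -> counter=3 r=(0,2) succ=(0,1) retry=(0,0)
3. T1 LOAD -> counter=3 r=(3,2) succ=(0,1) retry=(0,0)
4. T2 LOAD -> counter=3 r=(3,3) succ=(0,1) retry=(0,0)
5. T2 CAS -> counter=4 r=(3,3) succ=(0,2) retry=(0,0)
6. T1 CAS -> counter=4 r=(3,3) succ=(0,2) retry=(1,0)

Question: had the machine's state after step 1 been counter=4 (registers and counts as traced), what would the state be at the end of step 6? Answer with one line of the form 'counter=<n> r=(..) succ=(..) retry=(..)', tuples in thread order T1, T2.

counter=5 r=(4,4) succ=(0,1) retry=(1,1)

state after step 1 := counter=4 r=(0,2) succ=(0,0) retry=(0,0)
2. T2 CAS -> counter=4 r=(0,2) succ=(0,0) retry=(0,1)
3. T1 LOAD -> counter=4 r=(4,2) succ=(0,0) retry=(0,1)
4. T2 LOAD -> counter=4 r=(4,4) succ=(0,0) retry=(0,1)
5. T2 CAS -> counter=5 r=(4,4) succ=(0,1) retry=(0,1)
6. T1 CAS -> counter=5 r=(4,4) succ=(0,1) retry=(1,1)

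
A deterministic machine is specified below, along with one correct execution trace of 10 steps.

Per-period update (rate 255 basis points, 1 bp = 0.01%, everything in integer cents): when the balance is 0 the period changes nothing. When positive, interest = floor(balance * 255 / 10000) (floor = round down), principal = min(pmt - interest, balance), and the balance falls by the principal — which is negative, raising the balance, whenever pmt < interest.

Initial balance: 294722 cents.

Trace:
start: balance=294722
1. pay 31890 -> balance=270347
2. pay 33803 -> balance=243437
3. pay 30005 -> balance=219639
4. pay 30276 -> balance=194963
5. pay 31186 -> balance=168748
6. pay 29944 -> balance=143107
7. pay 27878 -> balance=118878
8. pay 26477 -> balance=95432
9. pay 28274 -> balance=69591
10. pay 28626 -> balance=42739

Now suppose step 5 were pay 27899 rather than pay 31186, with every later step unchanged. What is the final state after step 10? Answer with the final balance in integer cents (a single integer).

(re-executing from step 5 with the substitution; state before step 5: balance=194963)
5. pay 27899 -> balance=172035
6. pay 29944 -> balance=146477
7. pay 27878 -> balance=122334
8. pay 26477 -> balance=98976
9. pay 28274 -> balance=73225
10. pay 28626 -> balance=46466

46466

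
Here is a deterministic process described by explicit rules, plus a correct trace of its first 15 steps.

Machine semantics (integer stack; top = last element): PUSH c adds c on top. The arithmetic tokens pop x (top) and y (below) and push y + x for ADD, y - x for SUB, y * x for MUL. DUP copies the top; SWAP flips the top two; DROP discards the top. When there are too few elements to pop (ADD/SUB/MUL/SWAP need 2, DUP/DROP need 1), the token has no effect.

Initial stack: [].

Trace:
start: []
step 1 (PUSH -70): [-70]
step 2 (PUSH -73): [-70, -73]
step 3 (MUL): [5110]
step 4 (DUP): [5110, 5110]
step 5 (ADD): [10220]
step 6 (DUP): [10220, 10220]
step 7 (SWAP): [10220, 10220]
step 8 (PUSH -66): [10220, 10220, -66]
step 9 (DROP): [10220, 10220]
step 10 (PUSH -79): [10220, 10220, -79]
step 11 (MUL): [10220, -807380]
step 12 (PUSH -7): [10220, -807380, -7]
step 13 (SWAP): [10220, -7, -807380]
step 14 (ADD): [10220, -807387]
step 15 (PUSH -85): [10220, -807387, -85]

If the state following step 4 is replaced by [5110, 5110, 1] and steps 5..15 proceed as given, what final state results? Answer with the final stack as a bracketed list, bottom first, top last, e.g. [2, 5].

[5110, 5111, -403776, -85]

state after step 4 := [5110, 5110, 1]
step 5 (ADD): [5110, 5111]
step 6 (DUP): [5110, 5111, 5111]
step 7 (SWAP): [5110, 5111, 5111]
step 8 (PUSH -66): [5110, 5111, 5111, -66]
step 9 (DROP): [5110, 5111, 5111]
step 10 (PUSH -79): [5110, 5111, 5111, -79]
step 11 (MUL): [5110, 5111, -403769]
step 12 (PUSH -7): [5110, 5111, -403769, -7]
step 13 (SWAP): [5110, 5111, -7, -403769]
step 14 (ADD): [5110, 5111, -403776]
step 15 (PUSH -85): [5110, 5111, -403776, -85]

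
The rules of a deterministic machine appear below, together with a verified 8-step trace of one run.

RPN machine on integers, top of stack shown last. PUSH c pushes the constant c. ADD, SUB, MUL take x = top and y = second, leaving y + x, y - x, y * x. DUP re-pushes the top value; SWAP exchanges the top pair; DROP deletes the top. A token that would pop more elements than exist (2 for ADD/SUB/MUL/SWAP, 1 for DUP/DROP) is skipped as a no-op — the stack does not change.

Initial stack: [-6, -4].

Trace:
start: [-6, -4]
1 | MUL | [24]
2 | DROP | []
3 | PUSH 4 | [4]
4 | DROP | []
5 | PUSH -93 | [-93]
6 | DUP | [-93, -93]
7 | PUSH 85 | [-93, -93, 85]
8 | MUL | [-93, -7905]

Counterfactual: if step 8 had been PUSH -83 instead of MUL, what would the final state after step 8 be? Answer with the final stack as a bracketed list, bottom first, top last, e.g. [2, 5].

(re-executing from step 8 with the substitution; state before step 8: [-93, -93, 85])
8 | PUSH -83 | [-93, -93, 85, -83]

[-93, -93, 85, -83]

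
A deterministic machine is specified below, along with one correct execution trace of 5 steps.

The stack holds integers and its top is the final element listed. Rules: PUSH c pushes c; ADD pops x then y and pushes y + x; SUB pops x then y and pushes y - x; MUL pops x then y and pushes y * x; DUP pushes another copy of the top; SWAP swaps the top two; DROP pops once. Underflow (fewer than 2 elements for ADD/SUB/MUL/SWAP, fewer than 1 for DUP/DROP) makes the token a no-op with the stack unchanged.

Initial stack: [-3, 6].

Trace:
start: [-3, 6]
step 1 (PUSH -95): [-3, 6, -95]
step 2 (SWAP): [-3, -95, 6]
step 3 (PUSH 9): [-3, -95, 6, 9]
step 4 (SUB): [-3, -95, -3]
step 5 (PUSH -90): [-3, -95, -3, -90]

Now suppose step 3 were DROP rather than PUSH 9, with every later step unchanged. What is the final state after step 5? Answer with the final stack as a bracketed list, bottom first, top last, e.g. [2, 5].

[92, -90]

(re-executing from step 3 with the substitution; state before step 3: [-3, -95, 6])
step 3 (DROP): [-3, -95]
step 4 (SUB): [92]
step 5 (PUSH -90): [92, -90]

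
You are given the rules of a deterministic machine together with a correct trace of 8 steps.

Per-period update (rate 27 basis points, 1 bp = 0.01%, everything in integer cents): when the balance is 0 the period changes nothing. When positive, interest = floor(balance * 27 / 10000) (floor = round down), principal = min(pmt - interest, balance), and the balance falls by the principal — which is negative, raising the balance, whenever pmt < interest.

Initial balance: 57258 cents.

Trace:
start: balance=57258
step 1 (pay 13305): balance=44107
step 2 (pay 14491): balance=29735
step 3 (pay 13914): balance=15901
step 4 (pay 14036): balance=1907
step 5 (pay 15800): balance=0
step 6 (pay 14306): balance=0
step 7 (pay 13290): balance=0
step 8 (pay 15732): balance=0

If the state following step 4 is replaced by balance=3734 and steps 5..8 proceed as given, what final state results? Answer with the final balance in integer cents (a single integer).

state after step 4 := balance=3734
step 5 (pay 15800): balance=0
step 6 (pay 14306): balance=0
step 7 (pay 13290): balance=0
step 8 (pay 15732): balance=0

0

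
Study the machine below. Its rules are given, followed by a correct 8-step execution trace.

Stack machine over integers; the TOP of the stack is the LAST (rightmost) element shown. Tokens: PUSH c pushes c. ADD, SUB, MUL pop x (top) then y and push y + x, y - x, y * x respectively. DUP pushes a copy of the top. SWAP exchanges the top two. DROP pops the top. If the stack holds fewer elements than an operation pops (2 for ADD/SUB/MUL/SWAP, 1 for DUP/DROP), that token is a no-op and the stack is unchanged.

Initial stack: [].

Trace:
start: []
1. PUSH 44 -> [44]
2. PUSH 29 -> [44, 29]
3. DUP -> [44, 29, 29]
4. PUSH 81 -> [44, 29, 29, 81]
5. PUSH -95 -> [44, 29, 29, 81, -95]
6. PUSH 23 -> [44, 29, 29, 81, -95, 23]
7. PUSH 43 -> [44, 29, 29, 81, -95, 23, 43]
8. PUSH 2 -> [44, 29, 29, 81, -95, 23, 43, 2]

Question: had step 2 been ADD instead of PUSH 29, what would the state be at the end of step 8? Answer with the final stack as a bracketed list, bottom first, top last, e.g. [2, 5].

(re-executing from step 2 with the substitution; state before step 2: [44])
2. ADD -> [44]
3. DUP -> [44, 44]
4. PUSH 81 -> [44, 44, 81]
5. PUSH -95 -> [44, 44, 81, -95]
6. PUSH 23 -> [44, 44, 81, -95, 23]
7. PUSH 43 -> [44, 44, 81, -95, 23, 43]
8. PUSH 2 -> [44, 44, 81, -95, 23, 43, 2]

[44, 44, 81, -95, 23, 43, 2]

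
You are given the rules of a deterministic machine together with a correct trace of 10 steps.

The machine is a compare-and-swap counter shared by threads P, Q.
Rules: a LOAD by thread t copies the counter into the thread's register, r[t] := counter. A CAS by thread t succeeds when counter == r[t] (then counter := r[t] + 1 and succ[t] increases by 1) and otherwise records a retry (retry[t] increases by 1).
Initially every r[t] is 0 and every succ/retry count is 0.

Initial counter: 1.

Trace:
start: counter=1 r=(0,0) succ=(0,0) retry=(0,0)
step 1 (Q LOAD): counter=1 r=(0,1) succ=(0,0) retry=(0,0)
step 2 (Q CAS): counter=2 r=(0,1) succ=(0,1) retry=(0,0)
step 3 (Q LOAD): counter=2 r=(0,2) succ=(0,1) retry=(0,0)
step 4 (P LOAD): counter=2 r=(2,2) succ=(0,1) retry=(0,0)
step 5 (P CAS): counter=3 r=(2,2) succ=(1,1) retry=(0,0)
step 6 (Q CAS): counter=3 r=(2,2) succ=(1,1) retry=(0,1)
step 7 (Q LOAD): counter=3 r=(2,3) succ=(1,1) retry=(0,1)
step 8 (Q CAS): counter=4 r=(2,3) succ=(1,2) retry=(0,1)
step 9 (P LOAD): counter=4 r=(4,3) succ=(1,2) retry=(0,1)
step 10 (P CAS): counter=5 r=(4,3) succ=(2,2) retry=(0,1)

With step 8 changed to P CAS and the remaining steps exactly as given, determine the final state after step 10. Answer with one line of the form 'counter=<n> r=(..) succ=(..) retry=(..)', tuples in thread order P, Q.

(re-executing from step 8 with the substitution; state before step 8: counter=3 r=(2,3) succ=(1,1) retry=(0,1))
step 8 (P CAS): counter=3 r=(2,3) succ=(1,1) retry=(1,1)
step 9 (P LOAD): counter=3 r=(3,3) succ=(1,1) retry=(1,1)
step 10 (P CAS): counter=4 r=(3,3) succ=(2,1) retry=(1,1)

counter=4 r=(3,3) succ=(2,1) retry=(1,1)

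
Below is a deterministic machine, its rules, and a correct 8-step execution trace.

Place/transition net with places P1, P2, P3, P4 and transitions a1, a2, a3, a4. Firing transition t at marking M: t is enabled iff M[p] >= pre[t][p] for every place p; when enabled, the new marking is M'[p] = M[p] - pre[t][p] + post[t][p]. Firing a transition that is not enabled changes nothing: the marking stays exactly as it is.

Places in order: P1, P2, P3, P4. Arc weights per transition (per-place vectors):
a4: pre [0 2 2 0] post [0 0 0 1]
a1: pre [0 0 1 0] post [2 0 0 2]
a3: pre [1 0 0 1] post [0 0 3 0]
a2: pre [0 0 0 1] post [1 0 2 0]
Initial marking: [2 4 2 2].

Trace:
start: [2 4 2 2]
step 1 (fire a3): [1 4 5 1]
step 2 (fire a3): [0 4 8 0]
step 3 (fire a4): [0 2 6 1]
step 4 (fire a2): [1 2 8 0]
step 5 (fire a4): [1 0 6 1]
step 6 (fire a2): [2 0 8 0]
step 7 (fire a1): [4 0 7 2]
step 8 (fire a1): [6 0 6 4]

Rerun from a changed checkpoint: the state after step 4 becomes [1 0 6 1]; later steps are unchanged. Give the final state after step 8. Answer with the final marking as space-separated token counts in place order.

6 0 6 4

state after step 4 := [1 0 6 1]
step 5 (fire a4): [1 0 6 1]
step 6 (fire a2): [2 0 8 0]
step 7 (fire a1): [4 0 7 2]
step 8 (fire a1): [6 0 6 4]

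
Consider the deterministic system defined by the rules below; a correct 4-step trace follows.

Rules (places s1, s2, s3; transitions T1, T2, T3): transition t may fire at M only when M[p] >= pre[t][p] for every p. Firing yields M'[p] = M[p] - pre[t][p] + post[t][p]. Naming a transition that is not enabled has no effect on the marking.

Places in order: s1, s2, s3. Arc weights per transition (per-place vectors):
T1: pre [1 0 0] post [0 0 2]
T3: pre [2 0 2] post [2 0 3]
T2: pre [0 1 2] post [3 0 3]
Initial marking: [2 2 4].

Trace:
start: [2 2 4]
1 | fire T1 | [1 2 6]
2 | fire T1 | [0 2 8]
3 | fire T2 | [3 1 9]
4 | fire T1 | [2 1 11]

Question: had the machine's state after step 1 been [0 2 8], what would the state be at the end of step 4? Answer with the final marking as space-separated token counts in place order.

state after step 1 := [0 2 8]
2 | fire T1 | [0 2 8]
3 | fire T2 | [3 1 9]
4 | fire T1 | [2 1 11]

2 1 11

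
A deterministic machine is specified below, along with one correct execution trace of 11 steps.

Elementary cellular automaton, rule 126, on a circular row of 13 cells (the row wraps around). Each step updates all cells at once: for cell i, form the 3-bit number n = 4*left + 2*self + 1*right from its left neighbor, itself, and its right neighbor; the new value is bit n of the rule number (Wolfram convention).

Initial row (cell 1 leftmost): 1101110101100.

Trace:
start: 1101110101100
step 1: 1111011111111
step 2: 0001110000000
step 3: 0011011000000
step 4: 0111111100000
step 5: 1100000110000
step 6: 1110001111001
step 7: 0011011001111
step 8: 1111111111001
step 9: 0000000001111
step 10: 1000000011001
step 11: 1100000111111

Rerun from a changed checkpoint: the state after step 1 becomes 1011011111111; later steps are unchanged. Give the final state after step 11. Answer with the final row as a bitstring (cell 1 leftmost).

state after step 1 := 1011011111111
step 2: 1111110000000
step 3: 1000011000001
step 4: 1100111100011
step 5: 0111100110110
step 6: 1100111111111
step 7: 0111100000000
step 8: 1100110000000
step 9: 1111111000001
step 10: 0000001100011
step 11: 1000011110111

1000011110111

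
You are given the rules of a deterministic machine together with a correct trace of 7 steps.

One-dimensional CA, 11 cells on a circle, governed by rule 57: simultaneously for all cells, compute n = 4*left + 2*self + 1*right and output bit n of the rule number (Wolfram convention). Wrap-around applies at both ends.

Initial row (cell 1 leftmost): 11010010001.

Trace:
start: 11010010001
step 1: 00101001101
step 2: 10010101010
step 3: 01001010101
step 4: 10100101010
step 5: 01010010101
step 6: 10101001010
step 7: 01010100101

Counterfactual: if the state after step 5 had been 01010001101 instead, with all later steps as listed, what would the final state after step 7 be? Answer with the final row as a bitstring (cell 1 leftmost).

01011010101

state after step 5 := 01010001101
step 6: 10101101010
step 7: 01011010101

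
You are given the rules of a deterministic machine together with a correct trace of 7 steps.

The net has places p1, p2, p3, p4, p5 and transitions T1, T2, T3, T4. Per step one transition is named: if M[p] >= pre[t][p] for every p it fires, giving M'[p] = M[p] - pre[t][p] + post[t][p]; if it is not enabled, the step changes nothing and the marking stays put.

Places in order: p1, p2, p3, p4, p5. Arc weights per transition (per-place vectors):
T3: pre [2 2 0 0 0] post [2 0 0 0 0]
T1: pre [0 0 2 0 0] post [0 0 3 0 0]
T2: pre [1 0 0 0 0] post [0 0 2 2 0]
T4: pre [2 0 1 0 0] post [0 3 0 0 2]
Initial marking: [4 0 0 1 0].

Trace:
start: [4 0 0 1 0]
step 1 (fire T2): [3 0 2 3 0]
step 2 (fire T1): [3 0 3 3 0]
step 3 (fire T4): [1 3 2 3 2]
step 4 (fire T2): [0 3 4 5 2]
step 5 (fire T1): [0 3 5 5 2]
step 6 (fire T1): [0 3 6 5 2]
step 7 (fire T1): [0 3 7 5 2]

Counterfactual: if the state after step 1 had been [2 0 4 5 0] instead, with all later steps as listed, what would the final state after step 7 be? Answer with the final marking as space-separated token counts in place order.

0 3 7 5 2

state after step 1 := [2 0 4 5 0]
step 2 (fire T1): [2 0 5 5 0]
step 3 (fire T4): [0 3 4 5 2]
step 4 (fire T2): [0 3 4 5 2]
step 5 (fire T1): [0 3 5 5 2]
step 6 (fire T1): [0 3 6 5 2]
step 7 (fire T1): [0 3 7 5 2]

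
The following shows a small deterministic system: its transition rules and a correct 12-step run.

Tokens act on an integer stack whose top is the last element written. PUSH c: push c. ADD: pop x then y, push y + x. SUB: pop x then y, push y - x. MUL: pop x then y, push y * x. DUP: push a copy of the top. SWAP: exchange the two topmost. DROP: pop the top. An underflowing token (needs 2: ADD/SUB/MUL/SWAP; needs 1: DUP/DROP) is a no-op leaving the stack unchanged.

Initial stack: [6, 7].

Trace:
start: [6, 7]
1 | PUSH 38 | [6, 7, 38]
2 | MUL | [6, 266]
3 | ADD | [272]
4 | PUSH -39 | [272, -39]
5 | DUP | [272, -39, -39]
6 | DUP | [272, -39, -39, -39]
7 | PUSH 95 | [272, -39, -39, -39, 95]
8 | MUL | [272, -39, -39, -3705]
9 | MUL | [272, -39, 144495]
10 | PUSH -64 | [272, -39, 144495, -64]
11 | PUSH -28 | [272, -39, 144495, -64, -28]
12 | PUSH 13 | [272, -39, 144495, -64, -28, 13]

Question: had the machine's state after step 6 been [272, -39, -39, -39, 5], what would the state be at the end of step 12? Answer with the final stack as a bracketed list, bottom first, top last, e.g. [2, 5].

state after step 6 := [272, -39, -39, -39, 5]
7 | PUSH 95 | [272, -39, -39, -39, 5, 95]
8 | MUL | [272, -39, -39, -39, 475]
9 | MUL | [272, -39, -39, -18525]
10 | PUSH -64 | [272, -39, -39, -18525, -64]
11 | PUSH -28 | [272, -39, -39, -18525, -64, -28]
12 | PUSH 13 | [272, -39, -39, -18525, -64, -28, 13]

[272, -39, -39, -18525, -64, -28, 13]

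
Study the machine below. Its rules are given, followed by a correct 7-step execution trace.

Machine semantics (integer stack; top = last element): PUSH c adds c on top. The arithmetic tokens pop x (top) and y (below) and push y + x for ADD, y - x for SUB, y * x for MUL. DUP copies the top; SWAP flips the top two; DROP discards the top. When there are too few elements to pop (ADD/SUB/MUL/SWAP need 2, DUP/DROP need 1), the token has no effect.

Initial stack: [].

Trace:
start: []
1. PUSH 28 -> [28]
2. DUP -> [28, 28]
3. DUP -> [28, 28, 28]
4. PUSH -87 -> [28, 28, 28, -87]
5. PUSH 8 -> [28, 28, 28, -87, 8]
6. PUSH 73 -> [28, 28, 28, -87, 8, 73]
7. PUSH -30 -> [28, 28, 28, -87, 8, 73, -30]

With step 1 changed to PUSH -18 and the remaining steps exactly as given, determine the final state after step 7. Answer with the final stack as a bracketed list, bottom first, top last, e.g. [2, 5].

(re-executing from step 1 with the substitution; state before step 1: [])
1. PUSH -18 -> [-18]
2. DUP -> [-18, -18]
3. DUP -> [-18, -18, -18]
4. PUSH -87 -> [-18, -18, -18, -87]
5. PUSH 8 -> [-18, -18, -18, -87, 8]
6. PUSH 73 -> [-18, -18, -18, -87, 8, 73]
7. PUSH -30 -> [-18, -18, -18, -87, 8, 73, -30]

[-18, -18, -18, -87, 8, 73, -30]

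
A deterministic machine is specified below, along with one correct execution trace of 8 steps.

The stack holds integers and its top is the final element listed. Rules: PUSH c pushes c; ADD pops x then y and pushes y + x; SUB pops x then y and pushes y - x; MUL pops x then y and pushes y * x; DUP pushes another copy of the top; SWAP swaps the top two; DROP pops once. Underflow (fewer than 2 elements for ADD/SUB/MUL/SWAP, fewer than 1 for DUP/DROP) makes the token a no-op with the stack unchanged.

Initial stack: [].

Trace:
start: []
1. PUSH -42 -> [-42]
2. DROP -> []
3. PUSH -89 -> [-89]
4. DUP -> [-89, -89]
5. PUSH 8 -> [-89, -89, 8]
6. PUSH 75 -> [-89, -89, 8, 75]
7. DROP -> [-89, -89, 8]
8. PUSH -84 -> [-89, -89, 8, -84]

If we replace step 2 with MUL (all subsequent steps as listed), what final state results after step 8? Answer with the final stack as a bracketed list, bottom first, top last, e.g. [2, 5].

(re-executing from step 2 with the substitution; state before step 2: [-42])
2. MUL -> [-42]
3. PUSH -89 -> [-42, -89]
4. DUP -> [-42, -89, -89]
5. PUSH 8 -> [-42, -89, -89, 8]
6. PUSH 75 -> [-42, -89, -89, 8, 75]
7. DROP -> [-42, -89, -89, 8]
8. PUSH -84 -> [-42, -89, -89, 8, -84]

[-42, -89, -89, 8, -84]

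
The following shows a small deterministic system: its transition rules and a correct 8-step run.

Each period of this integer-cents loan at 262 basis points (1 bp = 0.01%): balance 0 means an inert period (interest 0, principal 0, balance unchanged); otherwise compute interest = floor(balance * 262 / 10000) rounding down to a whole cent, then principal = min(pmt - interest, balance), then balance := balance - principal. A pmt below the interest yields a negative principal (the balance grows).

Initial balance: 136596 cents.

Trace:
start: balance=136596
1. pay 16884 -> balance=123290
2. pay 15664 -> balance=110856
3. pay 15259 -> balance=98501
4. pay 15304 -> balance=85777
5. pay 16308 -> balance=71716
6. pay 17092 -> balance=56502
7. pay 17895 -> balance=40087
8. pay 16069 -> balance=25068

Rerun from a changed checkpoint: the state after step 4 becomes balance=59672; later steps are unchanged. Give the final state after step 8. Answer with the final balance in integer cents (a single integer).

state after step 4 := balance=59672
5. pay 16308 -> balance=44927
6. pay 17092 -> balance=29012
7. pay 17895 -> balance=11877
8. pay 16069 -> balance=0

0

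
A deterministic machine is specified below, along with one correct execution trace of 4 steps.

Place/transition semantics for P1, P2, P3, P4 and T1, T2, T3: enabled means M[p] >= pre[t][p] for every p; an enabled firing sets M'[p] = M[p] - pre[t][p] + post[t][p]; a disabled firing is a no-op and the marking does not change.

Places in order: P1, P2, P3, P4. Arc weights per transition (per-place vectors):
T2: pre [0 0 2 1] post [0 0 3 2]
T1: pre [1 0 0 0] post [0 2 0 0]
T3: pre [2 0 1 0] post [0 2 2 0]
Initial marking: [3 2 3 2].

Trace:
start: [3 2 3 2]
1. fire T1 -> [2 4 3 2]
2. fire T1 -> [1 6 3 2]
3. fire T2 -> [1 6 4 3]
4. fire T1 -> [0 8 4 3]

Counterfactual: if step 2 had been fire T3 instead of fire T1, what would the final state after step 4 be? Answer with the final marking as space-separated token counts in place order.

0 6 5 3

(re-executing from step 2 with the substitution; state before step 2: [2 4 3 2])
2. fire T3 -> [0 6 4 2]
3. fire T2 -> [0 6 5 3]
4. fire T1 -> [0 6 5 3]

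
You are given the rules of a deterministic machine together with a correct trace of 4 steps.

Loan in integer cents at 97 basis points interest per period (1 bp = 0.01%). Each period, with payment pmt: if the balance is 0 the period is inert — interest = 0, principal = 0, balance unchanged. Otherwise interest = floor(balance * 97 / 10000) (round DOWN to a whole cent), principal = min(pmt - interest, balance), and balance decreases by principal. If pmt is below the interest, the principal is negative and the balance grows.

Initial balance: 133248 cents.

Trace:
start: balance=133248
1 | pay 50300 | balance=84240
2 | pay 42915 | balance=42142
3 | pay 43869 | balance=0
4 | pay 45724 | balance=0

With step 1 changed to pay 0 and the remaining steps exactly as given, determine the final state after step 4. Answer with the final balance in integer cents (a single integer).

(re-executing from step 1 with the substitution; state before step 1: balance=133248)
1 | pay 0 | balance=134540
2 | pay 42915 | balance=92930
3 | pay 43869 | balance=49962
4 | pay 45724 | balance=4722

4722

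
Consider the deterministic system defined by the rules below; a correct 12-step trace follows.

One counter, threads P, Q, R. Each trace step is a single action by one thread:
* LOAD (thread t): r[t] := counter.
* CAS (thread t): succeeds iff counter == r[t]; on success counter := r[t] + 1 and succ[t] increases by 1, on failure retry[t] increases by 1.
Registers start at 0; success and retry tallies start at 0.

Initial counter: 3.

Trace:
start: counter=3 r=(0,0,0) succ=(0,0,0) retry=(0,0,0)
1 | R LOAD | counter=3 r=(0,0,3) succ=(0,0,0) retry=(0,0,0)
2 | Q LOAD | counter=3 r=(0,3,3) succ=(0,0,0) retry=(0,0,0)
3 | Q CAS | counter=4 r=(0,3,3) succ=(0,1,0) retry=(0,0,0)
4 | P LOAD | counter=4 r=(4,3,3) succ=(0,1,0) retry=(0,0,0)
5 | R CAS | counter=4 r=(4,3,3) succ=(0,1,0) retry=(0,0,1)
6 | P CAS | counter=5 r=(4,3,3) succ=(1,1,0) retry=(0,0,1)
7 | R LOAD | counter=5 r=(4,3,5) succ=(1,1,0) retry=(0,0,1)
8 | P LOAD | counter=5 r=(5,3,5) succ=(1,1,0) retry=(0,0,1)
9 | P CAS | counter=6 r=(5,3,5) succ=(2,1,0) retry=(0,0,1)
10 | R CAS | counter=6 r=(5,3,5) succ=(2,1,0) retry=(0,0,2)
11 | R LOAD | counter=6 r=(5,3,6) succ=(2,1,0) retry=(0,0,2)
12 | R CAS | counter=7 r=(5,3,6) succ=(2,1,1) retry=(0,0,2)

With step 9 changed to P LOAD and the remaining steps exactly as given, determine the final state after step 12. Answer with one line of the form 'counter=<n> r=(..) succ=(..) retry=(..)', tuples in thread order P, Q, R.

counter=7 r=(5,3,6) succ=(1,1,2) retry=(0,0,1)

(re-executing from step 9 with the substitution; state before step 9: counter=5 r=(5,3,5) succ=(1,1,0) retry=(0,0,1))
9 | P LOAD | counter=5 r=(5,3,5) succ=(1,1,0) retry=(0,0,1)
10 | R CAS | counter=6 r=(5,3,5) succ=(1,1,1) retry=(0,0,1)
11 | R LOAD | counter=6 r=(5,3,6) succ=(1,1,1) retry=(0,0,1)
12 | R CAS | counter=7 r=(5,3,6) succ=(1,1,2) retry=(0,0,1)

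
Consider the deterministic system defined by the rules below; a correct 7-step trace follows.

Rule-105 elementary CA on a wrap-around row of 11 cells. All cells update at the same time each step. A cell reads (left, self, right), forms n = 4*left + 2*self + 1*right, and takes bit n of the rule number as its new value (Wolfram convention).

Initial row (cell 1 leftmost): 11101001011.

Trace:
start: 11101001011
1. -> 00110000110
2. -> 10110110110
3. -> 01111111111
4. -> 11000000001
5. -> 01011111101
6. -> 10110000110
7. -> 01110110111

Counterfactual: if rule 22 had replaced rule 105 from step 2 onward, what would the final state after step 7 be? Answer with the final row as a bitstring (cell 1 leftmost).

(re-executing steps 2..7 under rule 22; state before step 2: 00110000110)
2. -> 01001001001
3. -> 01111111111
4. -> 00000000000
5. -> 00000000000
6. -> 00000000000
7. -> 00000000000

00000000000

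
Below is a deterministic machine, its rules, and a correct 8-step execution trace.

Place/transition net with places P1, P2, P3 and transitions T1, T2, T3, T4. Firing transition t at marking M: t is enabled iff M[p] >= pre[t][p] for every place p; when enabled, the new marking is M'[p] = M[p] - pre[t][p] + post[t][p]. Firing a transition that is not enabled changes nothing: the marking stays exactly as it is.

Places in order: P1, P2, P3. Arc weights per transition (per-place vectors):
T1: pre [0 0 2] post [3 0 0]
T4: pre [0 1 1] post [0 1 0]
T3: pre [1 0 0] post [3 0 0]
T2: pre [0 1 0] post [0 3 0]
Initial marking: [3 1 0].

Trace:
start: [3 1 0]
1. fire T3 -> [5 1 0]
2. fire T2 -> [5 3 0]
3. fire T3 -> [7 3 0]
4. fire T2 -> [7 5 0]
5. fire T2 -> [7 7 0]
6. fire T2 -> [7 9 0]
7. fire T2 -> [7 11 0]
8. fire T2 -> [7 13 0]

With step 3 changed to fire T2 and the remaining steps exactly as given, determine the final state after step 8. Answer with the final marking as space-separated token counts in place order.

(re-executing from step 3 with the substitution; state before step 3: [5 3 0])
3. fire T2 -> [5 5 0]
4. fire T2 -> [5 7 0]
5. fire T2 -> [5 9 0]
6. fire T2 -> [5 11 0]
7. fire T2 -> [5 13 0]
8. fire T2 -> [5 15 0]

5 15 0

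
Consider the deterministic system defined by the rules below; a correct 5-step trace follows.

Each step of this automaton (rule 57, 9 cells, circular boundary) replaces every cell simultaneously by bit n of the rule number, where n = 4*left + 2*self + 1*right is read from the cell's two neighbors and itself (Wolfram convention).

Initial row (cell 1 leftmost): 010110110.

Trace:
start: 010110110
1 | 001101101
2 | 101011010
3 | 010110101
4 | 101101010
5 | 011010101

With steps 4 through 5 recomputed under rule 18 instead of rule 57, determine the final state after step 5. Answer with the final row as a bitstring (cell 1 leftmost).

(re-executing steps 4..5 under rule 18; state before step 4: 010110101)
4 | 000000000
5 | 000000000

000000000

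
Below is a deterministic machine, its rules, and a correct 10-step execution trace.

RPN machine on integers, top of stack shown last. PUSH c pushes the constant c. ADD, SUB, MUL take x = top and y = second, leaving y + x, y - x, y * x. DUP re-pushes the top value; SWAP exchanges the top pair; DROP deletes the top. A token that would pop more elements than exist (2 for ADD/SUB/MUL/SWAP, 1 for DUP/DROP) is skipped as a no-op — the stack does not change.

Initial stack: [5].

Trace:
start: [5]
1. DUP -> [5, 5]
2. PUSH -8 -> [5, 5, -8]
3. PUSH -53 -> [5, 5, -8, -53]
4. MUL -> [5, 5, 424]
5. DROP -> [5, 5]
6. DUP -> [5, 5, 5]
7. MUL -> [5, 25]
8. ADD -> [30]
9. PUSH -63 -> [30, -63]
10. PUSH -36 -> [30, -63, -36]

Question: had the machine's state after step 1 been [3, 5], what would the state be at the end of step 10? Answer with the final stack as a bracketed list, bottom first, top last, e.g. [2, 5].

[28, -63, -36]

state after step 1 := [3, 5]
2. PUSH -8 -> [3, 5, -8]
3. PUSH -53 -> [3, 5, -8, -53]
4. MUL -> [3, 5, 424]
5. DROP -> [3, 5]
6. DUP -> [3, 5, 5]
7. MUL -> [3, 25]
8. ADD -> [28]
9. PUSH -63 -> [28, -63]
10. PUSH -36 -> [28, -63, -36]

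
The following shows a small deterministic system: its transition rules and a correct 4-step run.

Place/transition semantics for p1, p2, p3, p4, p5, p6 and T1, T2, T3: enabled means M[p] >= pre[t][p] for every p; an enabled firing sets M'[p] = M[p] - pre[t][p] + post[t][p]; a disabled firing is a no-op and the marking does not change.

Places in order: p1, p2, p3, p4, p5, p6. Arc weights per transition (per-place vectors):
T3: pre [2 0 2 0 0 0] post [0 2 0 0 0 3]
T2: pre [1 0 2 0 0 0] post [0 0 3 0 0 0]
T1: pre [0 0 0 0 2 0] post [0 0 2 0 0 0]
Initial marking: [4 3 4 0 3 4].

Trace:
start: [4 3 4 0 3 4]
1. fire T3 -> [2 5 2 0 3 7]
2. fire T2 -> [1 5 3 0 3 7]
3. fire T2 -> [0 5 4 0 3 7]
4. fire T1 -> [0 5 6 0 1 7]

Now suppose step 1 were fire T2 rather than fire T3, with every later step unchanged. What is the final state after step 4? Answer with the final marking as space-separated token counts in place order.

1 3 9 0 1 4

(re-executing from step 1 with the substitution; state before step 1: [4 3 4 0 3 4])
1. fire T2 -> [3 3 5 0 3 4]
2. fire T2 -> [2 3 6 0 3 4]
3. fire T2 -> [1 3 7 0 3 4]
4. fire T1 -> [1 3 9 0 1 4]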